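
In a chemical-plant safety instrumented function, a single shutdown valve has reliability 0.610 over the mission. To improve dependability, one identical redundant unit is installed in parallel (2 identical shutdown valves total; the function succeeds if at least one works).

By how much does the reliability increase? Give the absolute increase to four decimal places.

R_before = 0.610
R_after = 1 − (1 − 0.610)^2 = 0.8479
ΔR = 0.8479 − 0.610 = 0.2379

0.2379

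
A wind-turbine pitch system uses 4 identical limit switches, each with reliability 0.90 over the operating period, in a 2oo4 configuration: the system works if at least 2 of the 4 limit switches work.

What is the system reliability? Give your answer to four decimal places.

R = Σ_{i=2}^{4} C(4,i) p^i (1−p)^{4−i} with p = 0.90
C(4,2)·0.90^2·0.10^2 = 0.048600
C(4,3)·0.90^3·0.10^1 = 0.291600
C(4,4)·0.90^4·0.10^0 = 0.656100
Sum = 0.9963

0.9963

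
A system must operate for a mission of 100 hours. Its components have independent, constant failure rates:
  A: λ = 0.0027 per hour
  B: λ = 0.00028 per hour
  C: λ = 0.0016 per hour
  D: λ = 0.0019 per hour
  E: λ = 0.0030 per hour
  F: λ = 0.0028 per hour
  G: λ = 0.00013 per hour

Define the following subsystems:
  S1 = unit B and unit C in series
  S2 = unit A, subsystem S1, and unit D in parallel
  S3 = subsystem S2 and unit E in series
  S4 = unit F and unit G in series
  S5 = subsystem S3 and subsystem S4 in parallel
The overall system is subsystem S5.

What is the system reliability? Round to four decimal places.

0.9329

R(A) = exp(−0.0027 × 100) = 0.763379
R(B) = exp(−0.00028 × 100) = 0.972388
R(C) = exp(−0.0016 × 100) = 0.852144
R(D) = exp(−0.0019 × 100) = 0.826959
R(E) = exp(−0.0030 × 100) = 0.740818
R(F) = exp(−0.0028 × 100) = 0.755784
R(G) = exp(−0.00013 × 100) = 0.987084
Series (B and C): 0.972388 × 0.852144 = 0.828615
Parallel (A, [0.828615], and D): 1 − (1 − 0.763379)(1 − 0.828615)(1 − 0.826959) = 0.992983
Series ([0.992983] and E): 0.992983 × 0.740818 = 0.735620
Series (F and G): 0.755784 × 0.987084 = 0.746022
Parallel ([0.735620] and [0.746022]): 1 − (1 − 0.735620)(1 − 0.746022) = 0.9329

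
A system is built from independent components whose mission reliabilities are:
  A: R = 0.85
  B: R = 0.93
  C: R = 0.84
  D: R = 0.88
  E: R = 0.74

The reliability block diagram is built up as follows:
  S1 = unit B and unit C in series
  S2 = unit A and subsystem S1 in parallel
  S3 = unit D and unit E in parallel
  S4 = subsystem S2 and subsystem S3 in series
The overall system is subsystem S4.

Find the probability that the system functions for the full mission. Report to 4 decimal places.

0.9370

Series (B and C): 0.930000 × 0.840000 = 0.781200
Parallel (A and [0.781200]): 1 − (1 − 0.850000)(1 − 0.781200) = 0.967180
Parallel (D and E): 1 − (1 − 0.880000)(1 − 0.740000) = 0.968800
Series ([0.967180] and [0.968800]): 0.967180 × 0.968800 = 0.9370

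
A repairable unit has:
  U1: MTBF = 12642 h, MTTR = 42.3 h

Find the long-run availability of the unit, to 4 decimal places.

0.9967

A(U1) = MTBF/(MTBF+MTTR) = 12642/(12642+42.3) = 0.9967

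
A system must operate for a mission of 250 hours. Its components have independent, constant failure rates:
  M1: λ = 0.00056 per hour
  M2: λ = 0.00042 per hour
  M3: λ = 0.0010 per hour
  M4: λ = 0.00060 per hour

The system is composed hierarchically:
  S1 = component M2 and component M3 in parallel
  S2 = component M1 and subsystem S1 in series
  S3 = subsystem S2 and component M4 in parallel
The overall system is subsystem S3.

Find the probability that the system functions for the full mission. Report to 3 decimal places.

0.979

R(M1) = exp(−0.00056 × 250) = 0.86936
R(M2) = exp(−0.00042 × 250) = 0.90032
R(M3) = exp(−0.0010 × 250) = 0.77880
R(M4) = exp(−0.00060 × 250) = 0.86071
Parallel (M2 and M3): 1 − (1 − 0.90032)(1 − 0.77880) = 0.97795
Series (M1 and [0.97795]): 0.86936 × 0.97795 = 0.85019
Parallel ([0.85019] and M4): 1 − (1 − 0.85019)(1 − 0.86071) = 0.979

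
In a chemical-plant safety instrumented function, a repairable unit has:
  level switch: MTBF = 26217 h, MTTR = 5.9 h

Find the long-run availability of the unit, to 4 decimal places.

0.9998

A(level switch) = MTBF/(MTBF+MTTR) = 26217/(26217+5.9) = 0.9998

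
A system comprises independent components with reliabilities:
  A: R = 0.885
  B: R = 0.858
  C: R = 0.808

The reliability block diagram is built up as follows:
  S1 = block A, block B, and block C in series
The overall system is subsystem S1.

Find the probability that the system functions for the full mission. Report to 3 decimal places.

0.614

Series (A, B, and C): 0.88500 × 0.85800 × 0.80800 = 0.614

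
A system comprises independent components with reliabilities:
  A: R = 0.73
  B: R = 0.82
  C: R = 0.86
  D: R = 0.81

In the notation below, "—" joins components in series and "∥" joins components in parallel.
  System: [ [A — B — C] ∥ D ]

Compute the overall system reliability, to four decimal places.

Series (A, B, and C): 0.730000 × 0.820000 × 0.860000 = 0.514796
Parallel ([0.514796] and D): 1 − (1 − 0.514796)(1 − 0.810000) = 0.9078

0.9078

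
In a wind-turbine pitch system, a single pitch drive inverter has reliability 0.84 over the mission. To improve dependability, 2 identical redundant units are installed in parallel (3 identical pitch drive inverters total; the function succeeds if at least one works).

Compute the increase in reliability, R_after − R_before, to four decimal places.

0.1559

R_before = 0.84
R_after = 1 − (1 − 0.84)^3 = 0.9959
ΔR = 0.9959 − 0.84 = 0.1559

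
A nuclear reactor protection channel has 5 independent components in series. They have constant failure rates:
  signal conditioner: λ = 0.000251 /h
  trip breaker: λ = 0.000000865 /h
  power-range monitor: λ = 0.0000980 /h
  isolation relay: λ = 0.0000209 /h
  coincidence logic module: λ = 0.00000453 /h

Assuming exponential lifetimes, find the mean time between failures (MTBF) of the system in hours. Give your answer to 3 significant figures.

Series of exponential components: λ_sys = Σ λ_i
λ_sys = 0.000251 + 0.000000865 + 0.0000980 + 0.0000209 + 0.00000453 = 3.7529e-04 /h
MTBF = 1 / λ_sys = 2660 h

2660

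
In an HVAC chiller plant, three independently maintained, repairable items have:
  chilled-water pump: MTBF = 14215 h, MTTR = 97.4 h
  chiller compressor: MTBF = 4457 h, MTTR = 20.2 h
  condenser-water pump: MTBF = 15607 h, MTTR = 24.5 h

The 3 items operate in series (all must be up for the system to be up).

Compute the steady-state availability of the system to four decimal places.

A(chilled-water pump) = MTBF/(MTBF+MTTR) = 14215/(14215+97.4) = 0.993195
A(chiller compressor) = MTBF/(MTBF+MTTR) = 4457/(4457+20.2) = 0.995488
A(condenser-water pump) = MTBF/(MTBF+MTTR) = 15607/(15607+24.5) = 0.998433
Series availability: 0.993195 × 0.995488 × 0.998433 = 0.9872

0.9872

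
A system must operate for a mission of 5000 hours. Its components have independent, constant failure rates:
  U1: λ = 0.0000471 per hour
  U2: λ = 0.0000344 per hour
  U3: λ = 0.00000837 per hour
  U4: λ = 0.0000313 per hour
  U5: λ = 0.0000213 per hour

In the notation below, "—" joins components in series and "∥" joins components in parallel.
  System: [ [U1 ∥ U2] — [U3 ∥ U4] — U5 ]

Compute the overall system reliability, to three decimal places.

R(U1) = exp(−0.0000471 × 5000) = 0.79018
R(U2) = exp(−0.0000344 × 5000) = 0.84198
R(U3) = exp(−0.00000837 × 5000) = 0.95901
R(U4) = exp(−0.0000313 × 5000) = 0.85513
R(U5) = exp(−0.0000213 × 5000) = 0.89898
Parallel (U1 and U2): 1 − (1 − 0.79018)(1 − 0.84198) = 0.96684
Parallel (U3 and U4): 1 − (1 − 0.95901)(1 − 0.85513) = 0.99406
Series ([0.96684], [0.99406], and U5): 0.96684 × 0.99406 × 0.89898 = 0.864

0.864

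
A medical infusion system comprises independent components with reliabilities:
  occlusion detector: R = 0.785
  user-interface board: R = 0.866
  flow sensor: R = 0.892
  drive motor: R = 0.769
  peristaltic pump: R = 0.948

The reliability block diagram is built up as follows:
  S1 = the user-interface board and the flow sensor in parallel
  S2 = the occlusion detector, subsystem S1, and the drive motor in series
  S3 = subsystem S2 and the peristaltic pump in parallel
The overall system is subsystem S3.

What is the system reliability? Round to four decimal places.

Parallel (user-interface board and flow sensor): 1 − (1 − 0.866000)(1 − 0.892000) = 0.985528
Series (occlusion detector, [0.985528], and drive motor): 0.785000 × 0.985528 × 0.769000 = 0.594929
Parallel ([0.594929] and peristaltic pump): 1 − (1 − 0.594929)(1 − 0.948000) = 0.9789

0.9789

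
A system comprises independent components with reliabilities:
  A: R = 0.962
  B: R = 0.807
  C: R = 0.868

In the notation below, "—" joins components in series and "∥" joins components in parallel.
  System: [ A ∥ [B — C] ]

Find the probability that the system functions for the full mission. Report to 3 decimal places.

0.989

Series (B and C): 0.80700 × 0.86800 = 0.70048
Parallel (A and [0.70048]): 1 − (1 − 0.96200)(1 − 0.70048) = 0.989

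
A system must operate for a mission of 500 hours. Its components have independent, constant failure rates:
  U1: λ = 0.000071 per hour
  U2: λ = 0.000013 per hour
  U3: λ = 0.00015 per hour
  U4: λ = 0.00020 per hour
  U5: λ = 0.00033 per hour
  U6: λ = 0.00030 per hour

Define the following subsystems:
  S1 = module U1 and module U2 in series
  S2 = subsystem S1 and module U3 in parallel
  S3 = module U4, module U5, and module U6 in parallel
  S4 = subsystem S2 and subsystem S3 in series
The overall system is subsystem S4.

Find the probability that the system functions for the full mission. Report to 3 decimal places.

0.995

R(U1) = exp(−0.000071 × 500) = 0.96512
R(U2) = exp(−0.000013 × 500) = 0.99352
R(U3) = exp(−0.00015 × 500) = 0.92774
R(U4) = exp(−0.00020 × 500) = 0.90484
R(U5) = exp(−0.00033 × 500) = 0.84789
R(U6) = exp(−0.00030 × 500) = 0.86071
Series (U1 and U2): 0.96512 × 0.99352 = 0.95887
Parallel ([0.95887] and U3): 1 − (1 − 0.95887)(1 − 0.92774) = 0.99703
Parallel (U4, U5, and U6): 1 − (1 − 0.90484)(1 − 0.84789)(1 − 0.86071) = 0.99798
Series ([0.99703] and [0.99798]): 0.99703 × 0.99798 = 0.995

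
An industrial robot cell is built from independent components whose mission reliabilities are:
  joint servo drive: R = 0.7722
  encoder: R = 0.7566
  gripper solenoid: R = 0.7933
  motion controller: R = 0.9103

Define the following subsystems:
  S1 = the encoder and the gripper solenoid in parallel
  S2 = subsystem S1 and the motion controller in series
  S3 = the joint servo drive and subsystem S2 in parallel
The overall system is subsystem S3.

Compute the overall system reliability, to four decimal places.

0.9691

Parallel (encoder and gripper solenoid): 1 − (1 − 0.756600)(1 − 0.793300) = 0.949689
Series ([0.949689] and motion controller): 0.949689 × 0.910300 = 0.864502
Parallel (joint servo drive and [0.864502]): 1 − (1 − 0.772200)(1 − 0.864502) = 0.9691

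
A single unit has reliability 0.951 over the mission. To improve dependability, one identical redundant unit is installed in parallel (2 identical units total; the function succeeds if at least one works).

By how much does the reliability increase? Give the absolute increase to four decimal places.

0.0466

R_before = 0.951
R_after = 1 − (1 − 0.951)^2 = 0.9976
ΔR = 0.9976 − 0.951 = 0.0466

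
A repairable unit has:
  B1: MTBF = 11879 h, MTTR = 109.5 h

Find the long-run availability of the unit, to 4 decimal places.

A(B1) = MTBF/(MTBF+MTTR) = 11879/(11879+109.5) = 0.9909

0.9909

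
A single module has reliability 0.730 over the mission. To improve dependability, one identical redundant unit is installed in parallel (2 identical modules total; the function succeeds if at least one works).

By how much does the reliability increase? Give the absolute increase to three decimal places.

0.197

R_before = 0.730
R_after = 1 − (1 − 0.730)^2 = 0.927
ΔR = 0.927 − 0.730 = 0.197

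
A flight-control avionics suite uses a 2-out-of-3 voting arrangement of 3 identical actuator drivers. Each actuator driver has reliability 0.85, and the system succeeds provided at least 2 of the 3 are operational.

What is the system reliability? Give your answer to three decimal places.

R = Σ_{i=2}^{3} C(3,i) p^i (1−p)^{3−i} with p = 0.85
C(3,2)·0.85^2·0.15^1 = 0.32513
C(3,3)·0.85^3·0.15^0 = 0.61413
Sum = 0.939

0.939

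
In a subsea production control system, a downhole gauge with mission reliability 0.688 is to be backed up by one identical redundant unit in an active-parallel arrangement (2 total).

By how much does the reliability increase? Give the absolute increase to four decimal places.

0.2147

R_before = 0.688
R_after = 1 − (1 − 0.688)^2 = 0.9027
ΔR = 0.9027 − 0.688 = 0.2147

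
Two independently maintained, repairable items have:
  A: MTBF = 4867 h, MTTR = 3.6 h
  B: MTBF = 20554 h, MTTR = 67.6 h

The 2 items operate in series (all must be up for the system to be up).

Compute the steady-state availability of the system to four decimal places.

0.9960

A(A) = MTBF/(MTBF+MTTR) = 4867/(4867+3.6) = 0.999261
A(B) = MTBF/(MTBF+MTTR) = 20554/(20554+67.6) = 0.996722
Series availability: 0.999261 × 0.996722 = 0.9960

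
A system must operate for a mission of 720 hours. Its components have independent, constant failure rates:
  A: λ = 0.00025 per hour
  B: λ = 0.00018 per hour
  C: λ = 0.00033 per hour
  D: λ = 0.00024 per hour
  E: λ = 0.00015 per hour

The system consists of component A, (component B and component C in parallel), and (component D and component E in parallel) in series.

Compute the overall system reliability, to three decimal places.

R(A) = exp(−0.00025 × 720) = 0.83527
R(B) = exp(−0.00018 × 720) = 0.87845
R(C) = exp(−0.00033 × 720) = 0.78852
R(D) = exp(−0.00024 × 720) = 0.84131
R(E) = exp(−0.00015 × 720) = 0.89763
Parallel (B and C): 1 − (1 − 0.87845)(1 − 0.78852) = 0.97429
Parallel (D and E): 1 − (1 − 0.84131)(1 − 0.89763) = 0.98375
Series (A, [0.97429], and [0.98375]): 0.83527 × 0.97429 × 0.98375 = 0.801

0.801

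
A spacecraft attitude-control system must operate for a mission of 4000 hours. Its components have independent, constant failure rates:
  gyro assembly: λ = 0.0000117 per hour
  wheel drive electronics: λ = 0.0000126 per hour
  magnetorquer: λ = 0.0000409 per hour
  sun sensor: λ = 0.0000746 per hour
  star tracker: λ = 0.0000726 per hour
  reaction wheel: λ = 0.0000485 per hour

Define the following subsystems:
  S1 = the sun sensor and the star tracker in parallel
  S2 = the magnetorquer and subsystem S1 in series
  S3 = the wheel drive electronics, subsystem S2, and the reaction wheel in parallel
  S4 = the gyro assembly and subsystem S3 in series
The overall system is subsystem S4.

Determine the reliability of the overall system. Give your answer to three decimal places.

R(gyro assembly) = exp(−0.0000117 × 4000) = 0.95428
R(wheel drive electronics) = exp(−0.0000126 × 4000) = 0.95085
R(magnetorquer) = exp(−0.0000409 × 4000) = 0.84908
R(sun sensor) = exp(−0.0000746 × 4000) = 0.74200
R(star tracker) = exp(−0.0000726 × 4000) = 0.74796
R(reaction wheel) = exp(−0.0000485 × 4000) = 0.82366
Parallel (sun sensor and star tracker): 1 − (1 − 0.74200)(1 − 0.74796) = 0.93497
Series (magnetorquer and [0.93497]): 0.84908 × 0.93497 = 0.79386
Parallel (wheel drive electronics, [0.79386], and reaction wheel): 1 − (1 − 0.95085)(1 − 0.79386)(1 − 0.82366) = 0.99821
Series (gyro assembly and [0.99821]): 0.95428 × 0.99821 = 0.953

0.953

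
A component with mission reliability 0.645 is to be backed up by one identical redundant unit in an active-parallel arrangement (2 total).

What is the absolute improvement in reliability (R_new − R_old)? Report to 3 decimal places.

R_before = 0.645
R_after = 1 − (1 − 0.645)^2 = 0.874
ΔR = 0.874 − 0.645 = 0.229

0.229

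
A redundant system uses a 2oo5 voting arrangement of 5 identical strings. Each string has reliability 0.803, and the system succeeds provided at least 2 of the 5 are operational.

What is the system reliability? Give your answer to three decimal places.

0.994

R = Σ_{i=2}^{5} C(5,i) p^i (1−p)^{5−i} with p = 0.803
C(5,2)·0.803^2·0.197^3 = 0.04930
C(5,3)·0.803^3·0.197^2 = 0.20095
C(5,4)·0.803^4·0.197^1 = 0.40954
C(5,5)·0.803^5·0.197^0 = 0.33387
Sum = 0.994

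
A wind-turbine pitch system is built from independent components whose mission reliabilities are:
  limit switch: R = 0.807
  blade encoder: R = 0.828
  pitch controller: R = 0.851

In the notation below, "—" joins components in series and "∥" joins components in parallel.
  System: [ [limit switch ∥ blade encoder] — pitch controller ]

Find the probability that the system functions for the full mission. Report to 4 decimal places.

Parallel (limit switch and blade encoder): 1 − (1 − 0.807000)(1 − 0.828000) = 0.966804
Series ([0.966804] and pitch controller): 0.966804 × 0.851000 = 0.8228

0.8228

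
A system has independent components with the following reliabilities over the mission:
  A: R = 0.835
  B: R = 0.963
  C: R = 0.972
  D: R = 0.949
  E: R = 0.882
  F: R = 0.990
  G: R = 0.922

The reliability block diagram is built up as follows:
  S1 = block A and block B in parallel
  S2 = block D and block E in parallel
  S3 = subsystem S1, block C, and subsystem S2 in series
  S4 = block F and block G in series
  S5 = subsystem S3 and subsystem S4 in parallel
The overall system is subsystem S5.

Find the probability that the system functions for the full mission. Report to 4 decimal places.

Parallel (A and B): 1 − (1 − 0.835000)(1 − 0.963000) = 0.993895
Parallel (D and E): 1 − (1 − 0.949000)(1 − 0.882000) = 0.993982
Series ([0.993895], C, and [0.993982]): 0.993895 × 0.972000 × 0.993982 = 0.960252
Series (F and G): 0.990000 × 0.922000 = 0.912780
Parallel ([0.960252] and [0.912780]): 1 − (1 − 0.960252)(1 − 0.912780) = 0.9965

0.9965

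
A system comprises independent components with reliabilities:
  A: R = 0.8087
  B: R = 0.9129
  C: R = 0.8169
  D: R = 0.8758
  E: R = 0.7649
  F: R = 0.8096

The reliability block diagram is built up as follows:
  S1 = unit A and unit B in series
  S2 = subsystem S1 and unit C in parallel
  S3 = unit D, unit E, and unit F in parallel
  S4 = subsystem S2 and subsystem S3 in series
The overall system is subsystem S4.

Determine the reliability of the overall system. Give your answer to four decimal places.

Series (A and B): 0.808700 × 0.912900 = 0.738262
Parallel ([0.738262] and C): 1 − (1 − 0.738262)(1 − 0.816900) = 0.952076
Parallel (D, E, and F): 1 − (1 − 0.875800)(1 − 0.764900)(1 − 0.809600) = 0.994440
Series ([0.952076] and [0.994440]): 0.952076 × 0.994440 = 0.9468

0.9468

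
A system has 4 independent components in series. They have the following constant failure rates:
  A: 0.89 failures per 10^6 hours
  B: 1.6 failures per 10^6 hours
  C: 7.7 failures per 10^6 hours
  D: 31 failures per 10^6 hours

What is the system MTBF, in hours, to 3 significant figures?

Series of exponential components: λ_sys = Σ λ_i
λ_sys = 0.00000089 + 0.0000016 + 0.0000077 + 0.000031 = 4.1190e-05 /h
MTBF = 1 / λ_sys = 24300 h

24300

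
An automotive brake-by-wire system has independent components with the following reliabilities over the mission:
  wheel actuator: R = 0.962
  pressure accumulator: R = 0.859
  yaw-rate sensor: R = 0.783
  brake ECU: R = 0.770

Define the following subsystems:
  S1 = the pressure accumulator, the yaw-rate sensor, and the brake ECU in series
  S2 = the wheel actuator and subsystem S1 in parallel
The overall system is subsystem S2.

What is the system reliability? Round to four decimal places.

0.9817

Series (pressure accumulator, yaw-rate sensor, and brake ECU): 0.859000 × 0.783000 × 0.770000 = 0.517900
Parallel (wheel actuator and [0.517900]): 1 − (1 − 0.962000)(1 − 0.517900) = 0.9817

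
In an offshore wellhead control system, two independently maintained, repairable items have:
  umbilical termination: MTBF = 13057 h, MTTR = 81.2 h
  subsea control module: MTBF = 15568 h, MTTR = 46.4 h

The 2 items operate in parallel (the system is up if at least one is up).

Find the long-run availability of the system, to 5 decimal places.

0.99998

A(umbilical termination) = MTBF/(MTBF+MTTR) = 13057/(13057+81.2) = 0.993820
A(subsea control module) = MTBF/(MTBF+MTTR) = 15568/(15568+46.4) = 0.997028
Parallel availability: 1 − (1 − 0.993820)(1 − 0.997028) = 0.99998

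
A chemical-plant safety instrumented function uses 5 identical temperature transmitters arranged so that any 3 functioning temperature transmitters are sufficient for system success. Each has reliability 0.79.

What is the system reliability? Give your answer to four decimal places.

0.9341

R = Σ_{i=3}^{5} C(5,i) p^i (1−p)^{5−i} with p = 0.79
C(5,3)·0.79^3·0.21^2 = 0.217430
C(5,4)·0.79^4·0.21^1 = 0.408976
C(5,5)·0.79^5·0.21^0 = 0.307706
Sum = 0.9341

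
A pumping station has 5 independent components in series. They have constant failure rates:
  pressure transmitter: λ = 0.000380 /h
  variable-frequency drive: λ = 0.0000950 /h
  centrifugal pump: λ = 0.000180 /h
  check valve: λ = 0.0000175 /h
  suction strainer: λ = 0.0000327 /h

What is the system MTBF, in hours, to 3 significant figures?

Series of exponential components: λ_sys = Σ λ_i
λ_sys = 0.000380 + 0.0000950 + 0.000180 + 0.0000175 + 0.0000327 = 7.0520e-04 /h
MTBF = 1 / λ_sys = 1420 h

1420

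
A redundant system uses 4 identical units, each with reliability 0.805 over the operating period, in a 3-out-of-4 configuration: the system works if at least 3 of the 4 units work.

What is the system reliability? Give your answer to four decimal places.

0.8268

R = Σ_{i=3}^{4} C(4,i) p^i (1−p)^{4−i} with p = 0.805
C(4,3)·0.805^3·0.195^1 = 0.406895
C(4,4)·0.805^4·0.195^0 = 0.419936
Sum = 0.8268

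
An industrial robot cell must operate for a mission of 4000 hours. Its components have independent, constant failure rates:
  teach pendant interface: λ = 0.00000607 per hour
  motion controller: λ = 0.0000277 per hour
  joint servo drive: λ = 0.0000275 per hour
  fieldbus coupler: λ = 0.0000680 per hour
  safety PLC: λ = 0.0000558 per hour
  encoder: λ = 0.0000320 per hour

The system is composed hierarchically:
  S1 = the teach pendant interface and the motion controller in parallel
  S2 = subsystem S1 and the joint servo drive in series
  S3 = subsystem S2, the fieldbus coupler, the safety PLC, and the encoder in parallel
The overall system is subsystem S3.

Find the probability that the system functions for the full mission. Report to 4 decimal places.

R(teach pendant interface) = exp(−0.00000607 × 4000) = 0.976012
R(motion controller) = exp(−0.0000277 × 4000) = 0.895118
R(joint servo drive) = exp(−0.0000275 × 4000) = 0.895834
R(fieldbus coupler) = exp(−0.0000680 × 4000) = 0.761854
R(safety PLC) = exp(−0.0000558 × 4000) = 0.799955
R(encoder) = exp(−0.0000320 × 4000) = 0.879853
Parallel (teach pendant interface and motion controller): 1 − (1 − 0.976012)(1 − 0.895118) = 0.997484
Series ([0.997484] and joint servo drive): 0.997484 × 0.895834 = 0.893580
Parallel ([0.893580], fieldbus coupler, safety PLC, and encoder): 1 − (1 − 0.893580)(1 − 0.761854)(1 − 0.799955)(1 − 0.879853) = 0.9994

0.9994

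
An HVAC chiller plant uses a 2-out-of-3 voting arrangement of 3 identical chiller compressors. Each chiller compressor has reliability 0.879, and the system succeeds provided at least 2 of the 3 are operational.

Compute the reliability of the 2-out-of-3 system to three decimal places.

0.960

R = Σ_{i=2}^{3} C(3,i) p^i (1−p)^{3−i} with p = 0.879
C(3,2)·0.879^2·0.121^1 = 0.28047
C(3,3)·0.879^3·0.121^0 = 0.67915
Sum = 0.960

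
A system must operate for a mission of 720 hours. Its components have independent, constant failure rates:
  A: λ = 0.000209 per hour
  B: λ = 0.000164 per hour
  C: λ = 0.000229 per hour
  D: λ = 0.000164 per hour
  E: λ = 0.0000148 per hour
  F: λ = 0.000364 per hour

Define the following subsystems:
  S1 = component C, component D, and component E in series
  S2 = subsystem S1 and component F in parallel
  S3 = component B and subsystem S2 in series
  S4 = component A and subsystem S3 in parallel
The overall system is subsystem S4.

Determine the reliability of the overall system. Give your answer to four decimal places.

R(A) = exp(−0.000209 × 720) = 0.860295
R(B) = exp(−0.000164 × 720) = 0.888625
R(C) = exp(−0.000229 × 720) = 0.847995
R(D) = exp(−0.000164 × 720) = 0.888625
R(E) = exp(−0.0000148 × 720) = 0.989401
R(F) = exp(−0.000364 × 720) = 0.769449
Series (C, D, and E): 0.847995 × 0.888625 × 0.989401 = 0.745563
Parallel ([0.745563] and F): 1 − (1 − 0.745563)(1 − 0.769449) = 0.941339
Series (B and [0.941339]): 0.888625 × 0.941339 = 0.836497
Parallel (A and [0.836497]): 1 − (1 − 0.860295)(1 − 0.836497) = 0.9772

0.9772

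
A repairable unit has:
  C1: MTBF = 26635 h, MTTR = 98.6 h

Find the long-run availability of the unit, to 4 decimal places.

0.9963

A(C1) = MTBF/(MTBF+MTTR) = 26635/(26635+98.6) = 0.9963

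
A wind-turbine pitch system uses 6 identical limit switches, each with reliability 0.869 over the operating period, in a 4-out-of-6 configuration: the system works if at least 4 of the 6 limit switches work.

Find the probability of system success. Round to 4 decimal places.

0.9670

R = Σ_{i=4}^{6} C(6,i) p^i (1−p)^{6−i} with p = 0.869
C(6,4)·0.869^4·0.131^2 = 0.146796
C(6,5)·0.869^5·0.131^1 = 0.389513
C(6,6)·0.869^6·0.131^0 = 0.430644
Sum = 0.9670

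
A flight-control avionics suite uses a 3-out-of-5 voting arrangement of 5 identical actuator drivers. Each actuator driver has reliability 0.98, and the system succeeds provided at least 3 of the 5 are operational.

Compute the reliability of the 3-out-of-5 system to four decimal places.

0.9999

R = Σ_{i=3}^{5} C(5,i) p^i (1−p)^{5−i} with p = 0.98
C(5,3)·0.98^3·0.02^2 = 0.003765
C(5,4)·0.98^4·0.02^1 = 0.092237
C(5,5)·0.98^5·0.02^0 = 0.903921
Sum = 0.9999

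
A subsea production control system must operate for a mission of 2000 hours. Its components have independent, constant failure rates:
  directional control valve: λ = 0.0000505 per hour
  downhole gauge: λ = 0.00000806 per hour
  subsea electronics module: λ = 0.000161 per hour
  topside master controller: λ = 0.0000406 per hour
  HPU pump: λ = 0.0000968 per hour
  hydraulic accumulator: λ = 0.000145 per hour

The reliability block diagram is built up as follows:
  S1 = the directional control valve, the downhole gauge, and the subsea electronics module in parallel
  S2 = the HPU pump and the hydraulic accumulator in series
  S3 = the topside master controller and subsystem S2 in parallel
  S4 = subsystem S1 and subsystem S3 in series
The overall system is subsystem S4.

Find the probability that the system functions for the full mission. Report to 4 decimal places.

0.9697

R(directional control valve) = exp(−0.0000505 × 2000) = 0.903933
R(downhole gauge) = exp(−0.00000806 × 2000) = 0.984009
R(subsea electronics module) = exp(−0.000161 × 2000) = 0.724698
R(topside master controller) = exp(−0.0000406 × 2000) = 0.922009
R(HPU pump) = exp(−0.0000968 × 2000) = 0.823987
R(hydraulic accumulator) = exp(−0.000145 × 2000) = 0.748264
Parallel (directional control valve, downhole gauge, and subsea electronics module): 1 − (1 − 0.903933)(1 − 0.984009)(1 − 0.724698) = 0.999577
Series (HPU pump and hydraulic accumulator): 0.823987 × 0.748264 = 0.616560
Parallel (topside master controller and [0.616560]): 1 − (1 − 0.922009)(1 − 0.616560) = 0.970095
Series ([0.999577] and [0.970095]): 0.999577 × 0.970095 = 0.9697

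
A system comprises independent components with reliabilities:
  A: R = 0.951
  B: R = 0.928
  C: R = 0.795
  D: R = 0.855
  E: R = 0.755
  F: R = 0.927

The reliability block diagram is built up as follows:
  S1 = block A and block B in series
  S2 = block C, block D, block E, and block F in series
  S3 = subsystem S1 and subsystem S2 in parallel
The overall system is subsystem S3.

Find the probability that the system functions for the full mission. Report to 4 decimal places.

0.9384

Series (A and B): 0.951000 × 0.928000 = 0.882528
Series (C, D, E, and F): 0.795000 × 0.855000 × 0.755000 × 0.927000 = 0.475729
Parallel ([0.882528] and [0.475729]): 1 − (1 − 0.882528)(1 − 0.475729) = 0.9384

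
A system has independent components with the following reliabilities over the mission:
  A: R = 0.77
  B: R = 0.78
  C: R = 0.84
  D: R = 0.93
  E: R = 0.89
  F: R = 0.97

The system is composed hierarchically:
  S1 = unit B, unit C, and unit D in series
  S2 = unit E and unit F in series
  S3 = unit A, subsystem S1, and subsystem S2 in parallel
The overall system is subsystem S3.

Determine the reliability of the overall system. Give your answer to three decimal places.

0.988

Series (B, C, and D): 0.78000 × 0.84000 × 0.93000 = 0.60934
Series (E and F): 0.89000 × 0.97000 = 0.86330
Parallel (A, [0.60934], and [0.86330]): 1 − (1 − 0.77000)(1 − 0.60934)(1 − 0.86330) = 0.988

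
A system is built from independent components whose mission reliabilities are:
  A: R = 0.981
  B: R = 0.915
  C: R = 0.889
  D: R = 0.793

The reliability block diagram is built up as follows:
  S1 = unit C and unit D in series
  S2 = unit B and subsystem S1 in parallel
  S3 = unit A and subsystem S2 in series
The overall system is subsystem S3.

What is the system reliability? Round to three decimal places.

0.956

Series (C and D): 0.88900 × 0.79300 = 0.70498
Parallel (B and [0.70498]): 1 − (1 − 0.91500)(1 − 0.70498) = 0.97492
Series (A and [0.97492]): 0.98100 × 0.97492 = 0.956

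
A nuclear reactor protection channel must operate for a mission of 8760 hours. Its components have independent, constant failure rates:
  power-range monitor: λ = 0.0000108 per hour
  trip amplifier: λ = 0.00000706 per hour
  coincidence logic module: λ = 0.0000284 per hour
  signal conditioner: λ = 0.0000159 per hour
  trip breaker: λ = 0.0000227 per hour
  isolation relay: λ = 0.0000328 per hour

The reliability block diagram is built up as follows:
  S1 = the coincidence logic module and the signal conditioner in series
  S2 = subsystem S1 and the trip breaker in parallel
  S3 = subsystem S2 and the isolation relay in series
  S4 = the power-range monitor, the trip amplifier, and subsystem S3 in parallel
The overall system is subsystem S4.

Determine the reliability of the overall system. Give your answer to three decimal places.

0.998

R(power-range monitor) = exp(−0.0000108 × 8760) = 0.90973
R(trip amplifier) = exp(−0.00000706 × 8760) = 0.94003
R(coincidence logic module) = exp(−0.0000284 × 8760) = 0.77975
R(signal conditioner) = exp(−0.0000159 × 8760) = 0.86998
R(trip breaker) = exp(−0.0000227 × 8760) = 0.81967
R(isolation relay) = exp(−0.0000328 × 8760) = 0.75027
Series (coincidence logic module and signal conditioner): 0.77975 × 0.86998 = 0.67837
Parallel ([0.67837] and trip breaker): 1 − (1 − 0.67837)(1 − 0.81967) = 0.94200
Series ([0.94200] and isolation relay): 0.94200 × 0.75027 = 0.70675
Parallel (power-range monitor, trip amplifier, and [0.70675]): 1 − (1 − 0.90973)(1 − 0.94003)(1 − 0.70675) = 0.998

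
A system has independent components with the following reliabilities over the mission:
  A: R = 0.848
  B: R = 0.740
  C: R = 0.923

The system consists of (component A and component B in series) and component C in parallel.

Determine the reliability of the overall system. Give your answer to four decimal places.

0.9713

Series (A and B): 0.848000 × 0.740000 = 0.627520
Parallel ([0.627520] and C): 1 − (1 − 0.627520)(1 − 0.923000) = 0.9713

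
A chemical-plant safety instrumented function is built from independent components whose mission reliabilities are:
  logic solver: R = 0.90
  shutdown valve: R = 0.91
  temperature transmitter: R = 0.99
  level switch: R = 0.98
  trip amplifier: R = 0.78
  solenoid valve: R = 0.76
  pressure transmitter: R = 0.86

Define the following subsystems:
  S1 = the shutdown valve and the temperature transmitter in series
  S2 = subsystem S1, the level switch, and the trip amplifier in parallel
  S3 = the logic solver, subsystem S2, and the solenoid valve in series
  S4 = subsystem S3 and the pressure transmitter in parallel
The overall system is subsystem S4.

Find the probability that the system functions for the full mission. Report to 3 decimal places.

0.956

Series (shutdown valve and temperature transmitter): 0.91000 × 0.99000 = 0.90090
Parallel ([0.90090], level switch, and trip amplifier): 1 − (1 − 0.90090)(1 − 0.98000)(1 − 0.78000) = 0.99956
Series (logic solver, [0.99956], and solenoid valve): 0.90000 × 0.99956 × 0.76000 = 0.68370
Parallel ([0.68370] and pressure transmitter): 1 − (1 − 0.68370)(1 − 0.86000) = 0.956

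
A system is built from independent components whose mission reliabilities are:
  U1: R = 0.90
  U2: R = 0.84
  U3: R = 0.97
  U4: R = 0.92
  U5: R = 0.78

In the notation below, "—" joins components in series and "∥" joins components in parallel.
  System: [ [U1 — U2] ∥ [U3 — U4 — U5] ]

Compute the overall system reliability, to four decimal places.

0.9258

Series (U1 and U2): 0.900000 × 0.840000 = 0.756000
Series (U3, U4, and U5): 0.970000 × 0.920000 × 0.780000 = 0.696072
Parallel ([0.756000] and [0.696072]): 1 − (1 − 0.756000)(1 − 0.696072) = 0.9258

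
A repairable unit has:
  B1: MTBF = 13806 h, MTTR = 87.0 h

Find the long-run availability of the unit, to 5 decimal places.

0.99374

A(B1) = MTBF/(MTBF+MTTR) = 13806/(13806+87.0) = 0.99374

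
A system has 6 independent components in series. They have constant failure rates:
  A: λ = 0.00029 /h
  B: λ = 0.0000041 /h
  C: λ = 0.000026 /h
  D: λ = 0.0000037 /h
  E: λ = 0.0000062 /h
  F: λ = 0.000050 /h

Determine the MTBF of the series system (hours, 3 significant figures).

2630

Series of exponential components: λ_sys = Σ λ_i
λ_sys = 0.00029 + 0.0000041 + 0.000026 + 0.0000037 + 0.0000062 + 0.000050 = 3.8000e-04 /h
MTBF = 1 / λ_sys = 2630 h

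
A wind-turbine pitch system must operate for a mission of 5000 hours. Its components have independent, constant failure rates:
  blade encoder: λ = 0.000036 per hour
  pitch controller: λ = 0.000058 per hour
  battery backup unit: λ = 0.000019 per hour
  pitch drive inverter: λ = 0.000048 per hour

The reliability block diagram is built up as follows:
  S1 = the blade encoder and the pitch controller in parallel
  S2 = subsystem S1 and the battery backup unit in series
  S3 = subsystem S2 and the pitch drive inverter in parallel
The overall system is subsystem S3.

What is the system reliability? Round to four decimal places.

0.9726

R(blade encoder) = exp(−0.000036 × 5000) = 0.835270
R(pitch controller) = exp(−0.000058 × 5000) = 0.748264
R(battery backup unit) = exp(−0.000019 × 5000) = 0.909373
R(pitch drive inverter) = exp(−0.000048 × 5000) = 0.786628
Parallel (blade encoder and pitch controller): 1 − (1 − 0.835270)(1 − 0.748264) = 0.958532
Series ([0.958532] and battery backup unit): 0.958532 × 0.909373 = 0.871663
Parallel ([0.871663] and pitch drive inverter): 1 − (1 − 0.871663)(1 − 0.786628) = 0.9726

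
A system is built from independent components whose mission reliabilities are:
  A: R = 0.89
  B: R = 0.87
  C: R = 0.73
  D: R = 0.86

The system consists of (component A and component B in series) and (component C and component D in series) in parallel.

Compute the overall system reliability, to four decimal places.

0.9160

Series (A and B): 0.890000 × 0.870000 = 0.774300
Series (C and D): 0.730000 × 0.860000 = 0.627800
Parallel ([0.774300] and [0.627800]): 1 − (1 − 0.774300)(1 − 0.627800) = 0.9160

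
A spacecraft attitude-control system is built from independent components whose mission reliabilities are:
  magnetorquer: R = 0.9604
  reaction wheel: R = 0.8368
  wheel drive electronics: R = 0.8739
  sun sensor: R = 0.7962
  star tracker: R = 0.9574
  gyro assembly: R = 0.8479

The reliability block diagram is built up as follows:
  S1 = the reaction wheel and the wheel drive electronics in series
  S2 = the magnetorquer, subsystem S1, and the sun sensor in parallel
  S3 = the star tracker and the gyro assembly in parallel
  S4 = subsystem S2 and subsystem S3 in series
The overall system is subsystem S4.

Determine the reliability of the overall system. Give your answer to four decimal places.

0.9914

Series (reaction wheel and wheel drive electronics): 0.836800 × 0.873900 = 0.731280
Parallel (magnetorquer, [0.731280], and sun sensor): 1 − (1 − 0.960400)(1 − 0.731280)(1 − 0.796200) = 0.997831
Parallel (star tracker and gyro assembly): 1 − (1 − 0.957400)(1 − 0.847900) = 0.993521
Series ([0.997831] and [0.993521]): 0.997831 × 0.993521 = 0.9914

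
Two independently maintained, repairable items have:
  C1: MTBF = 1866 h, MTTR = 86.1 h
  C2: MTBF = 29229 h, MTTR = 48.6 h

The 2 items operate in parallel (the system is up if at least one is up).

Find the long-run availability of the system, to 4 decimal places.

0.9999

A(C1) = MTBF/(MTBF+MTTR) = 1866/(1866+86.1) = 0.955894
A(C2) = MTBF/(MTBF+MTTR) = 29229/(29229+48.6) = 0.998340
Parallel availability: 1 − (1 − 0.955894)(1 − 0.998340) = 0.9999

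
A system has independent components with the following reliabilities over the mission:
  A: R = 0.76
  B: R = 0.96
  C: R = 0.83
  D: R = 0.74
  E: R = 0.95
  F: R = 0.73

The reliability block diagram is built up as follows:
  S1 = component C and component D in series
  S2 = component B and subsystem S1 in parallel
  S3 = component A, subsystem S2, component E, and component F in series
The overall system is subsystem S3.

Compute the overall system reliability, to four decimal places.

Series (C and D): 0.830000 × 0.740000 = 0.614200
Parallel (B and [0.614200]): 1 − (1 − 0.960000)(1 − 0.614200) = 0.984568
Series (A, [0.984568], E, and F): 0.760000 × 0.984568 × 0.950000 × 0.730000 = 0.5189

0.5189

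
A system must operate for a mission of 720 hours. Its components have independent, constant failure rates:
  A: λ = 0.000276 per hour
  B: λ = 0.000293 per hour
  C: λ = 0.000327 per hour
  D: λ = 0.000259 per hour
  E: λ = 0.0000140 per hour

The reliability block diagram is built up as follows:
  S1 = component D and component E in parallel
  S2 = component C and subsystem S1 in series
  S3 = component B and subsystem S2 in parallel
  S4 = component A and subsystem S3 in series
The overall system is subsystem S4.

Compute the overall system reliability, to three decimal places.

0.787

R(A) = exp(−0.000276 × 720) = 0.81978
R(B) = exp(−0.000293 × 720) = 0.80981
R(C) = exp(−0.000327 × 720) = 0.79022
R(D) = exp(−0.000259 × 720) = 0.82988
R(E) = exp(−0.0000140 × 720) = 0.98997
Parallel (D and E): 1 − (1 − 0.82988)(1 − 0.98997) = 0.99829
Series (C and [0.99829]): 0.79022 × 0.99829 = 0.78887
Parallel (B and [0.78887]): 1 − (1 − 0.80981)(1 − 0.78887) = 0.95985
Series (A and [0.95985]): 0.81978 × 0.95985 = 0.787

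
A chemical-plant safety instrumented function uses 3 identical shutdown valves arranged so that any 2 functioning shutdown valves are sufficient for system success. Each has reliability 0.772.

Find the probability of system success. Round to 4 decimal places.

R = Σ_{i=2}^{3} C(3,i) p^i (1−p)^{3−i} with p = 0.772
C(3,2)·0.772^2·0.228^1 = 0.407653
C(3,3)·0.772^3·0.228^0 = 0.460100
Sum = 0.8678

0.8678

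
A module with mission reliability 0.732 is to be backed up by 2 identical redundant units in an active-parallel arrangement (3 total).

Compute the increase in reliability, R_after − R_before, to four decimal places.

R_before = 0.732
R_after = 1 − (1 − 0.732)^3 = 0.9808
ΔR = 0.9808 − 0.732 = 0.2488

0.2488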